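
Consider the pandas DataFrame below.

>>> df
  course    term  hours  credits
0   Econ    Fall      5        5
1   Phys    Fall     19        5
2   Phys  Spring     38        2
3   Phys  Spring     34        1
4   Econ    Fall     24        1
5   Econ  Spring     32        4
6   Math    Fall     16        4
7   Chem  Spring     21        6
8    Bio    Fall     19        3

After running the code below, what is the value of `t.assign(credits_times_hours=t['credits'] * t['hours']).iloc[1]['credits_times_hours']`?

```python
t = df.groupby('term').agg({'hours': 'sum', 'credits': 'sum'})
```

group by term: sum(hours), sum(credits):
        hours  credits
term                  
Fall       83       18
Spring    125       13
add column credits_times_hours = t['credits'] * t['hours']:
        hours  credits  credits_times_hours
term                                       
Fall       83       18                 1494
Spring    125       13                 1625
Reading off the value at position 1, column 'credits_times_hours', we get 1625.

1625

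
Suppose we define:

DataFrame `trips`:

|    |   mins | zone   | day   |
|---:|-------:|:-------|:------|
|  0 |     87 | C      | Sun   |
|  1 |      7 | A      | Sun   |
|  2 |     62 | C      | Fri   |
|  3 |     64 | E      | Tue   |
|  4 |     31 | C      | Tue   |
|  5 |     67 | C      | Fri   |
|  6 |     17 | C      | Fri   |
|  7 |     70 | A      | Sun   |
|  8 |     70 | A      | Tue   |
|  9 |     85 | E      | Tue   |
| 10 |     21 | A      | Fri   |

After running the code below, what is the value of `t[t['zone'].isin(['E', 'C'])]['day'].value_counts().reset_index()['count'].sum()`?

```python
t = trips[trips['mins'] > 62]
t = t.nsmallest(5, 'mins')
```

3

filter rows where mins > 62:
   mins zone  day
0    87    C  Sun
3    64    E  Tue
5    67    C  Fri
7    70    A  Sun
8    70    A  Tue
9    85    E  Tue
take 5 rows with smallest mins:
   mins zone  day
3    64    E  Tue
5    67    C  Fri
7    70    A  Sun
8    70    A  Tue
9    85    E  Tue
filter rows where zone in ['E', 'C']:
   mins zone  day
3    64    E  Tue
5    67    C  Fri
9    85    E  Tue
value_counts of day:
day
Tue    2
Fri    1
Name: count, dtype: int64
reset_index():
   day  count
0  Tue      2
1  Fri      1
The sum of column 'count' is 3.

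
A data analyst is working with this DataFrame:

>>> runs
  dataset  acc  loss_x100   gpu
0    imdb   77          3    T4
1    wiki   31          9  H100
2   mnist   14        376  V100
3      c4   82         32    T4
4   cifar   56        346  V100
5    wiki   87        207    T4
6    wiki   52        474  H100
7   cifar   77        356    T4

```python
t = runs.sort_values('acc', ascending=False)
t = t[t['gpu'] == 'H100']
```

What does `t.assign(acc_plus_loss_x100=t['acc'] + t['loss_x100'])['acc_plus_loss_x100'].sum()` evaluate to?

sort by acc descending:
  dataset  acc  loss_x100   gpu
5    wiki   87        207    T4
3      c4   82         32    T4
0    imdb   77          3    T4
7   cifar   77        356    T4
4   cifar   56        346  V100
6    wiki   52        474  H100
1    wiki   31          9  H100
2   mnist   14        376  V100
filter rows where gpu == 'H100':
  dataset  acc  loss_x100   gpu
6    wiki   52        474  H100
1    wiki   31          9  H100
add column acc_plus_loss_x100 = t['acc'] + t['loss_x100']:
  dataset  acc  loss_x100   gpu  acc_plus_loss_x100
6    wiki   52        474  H100                 526
1    wiki   31          9  H100                  40
Reading off the sum of column 'acc_plus_loss_x100', we get 566.

566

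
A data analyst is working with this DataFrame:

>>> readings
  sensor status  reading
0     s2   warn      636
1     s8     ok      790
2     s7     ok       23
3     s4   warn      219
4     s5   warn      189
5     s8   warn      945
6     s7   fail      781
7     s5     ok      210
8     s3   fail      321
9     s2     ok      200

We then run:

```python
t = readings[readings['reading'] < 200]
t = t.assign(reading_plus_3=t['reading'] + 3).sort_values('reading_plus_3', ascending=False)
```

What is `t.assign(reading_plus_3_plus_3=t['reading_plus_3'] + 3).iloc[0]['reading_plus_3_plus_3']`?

filter rows where reading < 200:
  sensor status  reading
2     s7     ok       23
4     s5   warn      189
add column reading_plus_3 = t['reading'] + 3:
  sensor status  reading  reading_plus_3
2     s7     ok       23              26
4     s5   warn      189             192
sort by reading_plus_3 descending:
  sensor status  reading  reading_plus_3
4     s5   warn      189             192
2     s7     ok       23              26
add column reading_plus_3_plus_3 = t['reading_plus_3'] + 3:
  sensor status  reading  reading_plus_3  reading_plus_3_plus_3
4     s5   warn      189             192                    195
2     s7     ok       23              26                     29

195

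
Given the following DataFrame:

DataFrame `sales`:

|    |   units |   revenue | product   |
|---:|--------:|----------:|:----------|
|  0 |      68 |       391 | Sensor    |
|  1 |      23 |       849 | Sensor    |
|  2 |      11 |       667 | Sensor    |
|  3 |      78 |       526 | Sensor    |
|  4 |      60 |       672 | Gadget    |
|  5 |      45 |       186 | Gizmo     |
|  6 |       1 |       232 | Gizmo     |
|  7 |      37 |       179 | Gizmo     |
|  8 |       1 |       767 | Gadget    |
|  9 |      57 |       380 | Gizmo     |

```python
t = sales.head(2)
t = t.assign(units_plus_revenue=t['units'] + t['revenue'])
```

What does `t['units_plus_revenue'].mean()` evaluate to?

665.5

take first 2 rows:
   units  revenue product
0     68      391  Sensor
1     23      849  Sensor
add column units_plus_revenue = t['units'] + t['revenue']:
   units  revenue product  units_plus_revenue
0     68      391  Sensor                 459
1     23      849  Sensor                 872
Taking the mean of column 'units_plus_revenue' gives 665.5.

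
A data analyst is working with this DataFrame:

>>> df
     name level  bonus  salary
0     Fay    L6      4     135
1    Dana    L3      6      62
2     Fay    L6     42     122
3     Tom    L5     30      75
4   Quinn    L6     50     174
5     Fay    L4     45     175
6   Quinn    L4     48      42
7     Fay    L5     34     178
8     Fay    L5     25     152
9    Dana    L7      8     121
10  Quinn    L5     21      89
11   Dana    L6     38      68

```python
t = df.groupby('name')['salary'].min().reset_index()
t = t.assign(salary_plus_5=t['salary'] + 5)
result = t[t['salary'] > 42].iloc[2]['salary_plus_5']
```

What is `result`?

group by name, min of salary:
name
Dana      62
Fay      122
Quinn     42
Tom       75
Name: salary, dtype: int64
reset_index():
    name  salary
0   Dana      62
1    Fay     122
2  Quinn      42
3    Tom      75
add column salary_plus_5 = t['salary'] + 5:
    name  salary  salary_plus_5
0   Dana      62             67
1    Fay     122            127
2  Quinn      42             47
3    Tom      75             80
filter rows where salary > 42:
   name  salary  salary_plus_5
0  Dana      62             67
1   Fay     122            127
3   Tom      75             80
Hence 80.

80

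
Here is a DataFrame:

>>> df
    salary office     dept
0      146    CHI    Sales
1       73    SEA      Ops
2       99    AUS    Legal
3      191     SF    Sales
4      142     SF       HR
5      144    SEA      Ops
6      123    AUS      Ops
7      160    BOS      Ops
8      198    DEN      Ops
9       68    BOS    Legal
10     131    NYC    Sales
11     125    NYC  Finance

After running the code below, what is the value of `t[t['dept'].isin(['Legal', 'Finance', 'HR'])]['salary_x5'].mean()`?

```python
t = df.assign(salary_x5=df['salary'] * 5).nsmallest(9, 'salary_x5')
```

542.5

add column salary_x5 = df['salary'] * 5:
    salary office     dept  salary_x5
0      146    CHI    Sales        730
1       73    SEA      Ops        365
2       99    AUS    Legal        495
3      191     SF    Sales        955
4      142     SF       HR        710
5      144    SEA      Ops        720
6      123    AUS      Ops        615
7      160    BOS      Ops        800
8      198    DEN      Ops        990
9       68    BOS    Legal        340
10     131    NYC    Sales        655
11     125    NYC  Finance        625
take 9 rows with smallest salary_x5:
    salary office     dept  salary_x5
9       68    BOS    Legal        340
1       73    SEA      Ops        365
2       99    AUS    Legal        495
6      123    AUS      Ops        615
11     125    NYC  Finance        625
10     131    NYC    Sales        655
4      142     SF       HR        710
5      144    SEA      Ops        720
0      146    CHI    Sales        730
filter rows where dept in ['Legal', 'Finance', 'HR']:
    salary office     dept  salary_x5
9       68    BOS    Legal        340
2       99    AUS    Legal        495
11     125    NYC  Finance        625
4      142     SF       HR        710
mean of column 'salary_x5' → 542.5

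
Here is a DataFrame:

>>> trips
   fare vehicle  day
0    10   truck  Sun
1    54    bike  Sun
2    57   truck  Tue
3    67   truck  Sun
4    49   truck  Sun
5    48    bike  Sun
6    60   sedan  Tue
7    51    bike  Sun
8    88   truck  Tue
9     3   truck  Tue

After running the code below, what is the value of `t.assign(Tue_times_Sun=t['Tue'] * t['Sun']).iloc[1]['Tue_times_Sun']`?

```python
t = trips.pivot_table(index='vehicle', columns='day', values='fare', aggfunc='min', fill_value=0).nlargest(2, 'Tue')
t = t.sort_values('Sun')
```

pivot: rows=vehicle, cols=day, min(fare):
day      Sun  Tue
vehicle          
bike      48    0
sedan      0   60
truck     10    3
take 2 rows with largest Tue:
day      Sun  Tue
vehicle          
sedan      0   60
truck     10    3
sort by Sun:
day      Sun  Tue
vehicle          
sedan      0   60
truck     10    3
add column Tue_times_Sun = t['Tue'] * t['Sun']:
day      Sun  Tue  Tue_times_Sun
vehicle                         
sedan      0   60              0
truck     10    3             30

30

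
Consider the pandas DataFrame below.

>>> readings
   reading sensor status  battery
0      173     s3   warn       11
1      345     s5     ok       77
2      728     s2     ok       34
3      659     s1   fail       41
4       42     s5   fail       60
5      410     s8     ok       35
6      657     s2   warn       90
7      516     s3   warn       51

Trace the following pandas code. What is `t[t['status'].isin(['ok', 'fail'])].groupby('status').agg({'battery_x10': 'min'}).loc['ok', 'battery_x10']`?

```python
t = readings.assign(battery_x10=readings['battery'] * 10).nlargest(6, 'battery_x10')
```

350

add column battery_x10 = readings['battery'] * 10:
   reading sensor status  battery  battery_x10
0      173     s3   warn       11          110
1      345     s5     ok       77          770
2      728     s2     ok       34          340
3      659     s1   fail       41          410
4       42     s5   fail       60          600
5      410     s8     ok       35          350
6      657     s2   warn       90          900
7      516     s3   warn       51          510
take 6 rows with largest battery_x10:
   reading sensor status  battery  battery_x10
6      657     s2   warn       90          900
1      345     s5     ok       77          770
4       42     s5   fail       60          600
7      516     s3   warn       51          510
3      659     s1   fail       41          410
5      410     s8     ok       35          350
filter rows where status in ['ok', 'fail']:
   reading sensor status  battery  battery_x10
1      345     s5     ok       77          770
4       42     s5   fail       60          600
3      659     s1   fail       41          410
5      410     s8     ok       35          350
group by status, min of battery_x10:
        battery_x10
status             
fail            410
ok              350
Reading off the value at row 'ok', column 'battery_x10', we get 350.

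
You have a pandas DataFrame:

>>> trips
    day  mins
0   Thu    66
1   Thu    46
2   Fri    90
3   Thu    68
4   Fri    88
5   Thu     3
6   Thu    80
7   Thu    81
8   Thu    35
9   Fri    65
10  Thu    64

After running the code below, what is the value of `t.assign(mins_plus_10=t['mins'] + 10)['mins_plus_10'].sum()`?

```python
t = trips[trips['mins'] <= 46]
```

filter rows where mins <= 46:
   day  mins
1  Thu    46
5  Thu     3
8  Thu    35
add column mins_plus_10 = t['mins'] + 10:
   day  mins  mins_plus_10
1  Thu    46            56
5  Thu     3            13
8  Thu    35            45
Reading off the sum of column 'mins_plus_10', we get 114.

114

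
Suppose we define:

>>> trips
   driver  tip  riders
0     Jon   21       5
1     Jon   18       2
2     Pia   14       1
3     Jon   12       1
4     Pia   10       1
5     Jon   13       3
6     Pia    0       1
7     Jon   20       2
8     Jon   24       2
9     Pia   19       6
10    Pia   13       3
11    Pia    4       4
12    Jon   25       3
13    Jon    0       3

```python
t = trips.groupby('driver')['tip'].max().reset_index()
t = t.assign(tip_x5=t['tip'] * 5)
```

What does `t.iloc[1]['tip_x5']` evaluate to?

group by driver, max of tip:
driver
Jon    25
Pia    19
Name: tip, dtype: int64
reset_index():
  driver  tip
0    Jon   25
1    Pia   19
add column tip_x5 = t['tip'] * 5:
  driver  tip  tip_x5
0    Jon   25     125
1    Pia   19      95
Hence 95.

95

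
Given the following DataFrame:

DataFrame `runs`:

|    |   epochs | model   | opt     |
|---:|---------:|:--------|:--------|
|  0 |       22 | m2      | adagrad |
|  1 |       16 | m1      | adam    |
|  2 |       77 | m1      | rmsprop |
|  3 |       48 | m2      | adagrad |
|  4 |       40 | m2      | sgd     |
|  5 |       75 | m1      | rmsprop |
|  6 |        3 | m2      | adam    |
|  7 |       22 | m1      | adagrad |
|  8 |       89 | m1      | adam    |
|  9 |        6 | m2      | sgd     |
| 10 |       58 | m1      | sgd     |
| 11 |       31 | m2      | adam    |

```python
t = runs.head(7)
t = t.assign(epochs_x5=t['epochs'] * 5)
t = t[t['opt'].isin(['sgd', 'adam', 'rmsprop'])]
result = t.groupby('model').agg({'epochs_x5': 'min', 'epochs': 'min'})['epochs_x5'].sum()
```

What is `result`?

95

take first 7 rows:
   epochs model      opt
0      22    m2  adagrad
1      16    m1     adam
2      77    m1  rmsprop
3      48    m2  adagrad
4      40    m2      sgd
5      75    m1  rmsprop
6       3    m2     adam
add column epochs_x5 = t['epochs'] * 5:
   epochs model      opt  epochs_x5
0      22    m2  adagrad        110
1      16    m1     adam         80
2      77    m1  rmsprop        385
3      48    m2  adagrad        240
4      40    m2      sgd        200
5      75    m1  rmsprop        375
6       3    m2     adam         15
filter rows where opt in ['sgd', 'adam', 'rmsprop']:
   epochs model      opt  epochs_x5
1      16    m1     adam         80
2      77    m1  rmsprop        385
4      40    m2      sgd        200
5      75    m1  rmsprop        375
6       3    m2     adam         15
group by model: min(epochs_x5), min(epochs):
       epochs_x5  epochs
model                   
m1            80      16
m2            15       3
The sum of column 'epochs_x5' is 95.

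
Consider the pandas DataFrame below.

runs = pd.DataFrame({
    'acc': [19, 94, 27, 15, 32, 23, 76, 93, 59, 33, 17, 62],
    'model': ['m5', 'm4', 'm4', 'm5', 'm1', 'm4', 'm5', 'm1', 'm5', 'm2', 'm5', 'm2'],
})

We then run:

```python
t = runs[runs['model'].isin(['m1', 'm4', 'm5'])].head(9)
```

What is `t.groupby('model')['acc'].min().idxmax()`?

filter rows where model in ['m1', 'm4', 'm5']:
    acc model
0    19    m5
1    94    m4
2    27    m4
3    15    m5
4    32    m1
5    23    m4
6    76    m5
7    93    m1
8    59    m5
10   17    m5
take first 9 rows:
   acc model
0   19    m5
1   94    m4
2   27    m4
3   15    m5
4   32    m1
5   23    m4
6   76    m5
7   93    m1
8   59    m5
group by model, min of acc:
model
m1    32
m4    23
m5    15
Name: acc, dtype: int64
Hence m1.

m1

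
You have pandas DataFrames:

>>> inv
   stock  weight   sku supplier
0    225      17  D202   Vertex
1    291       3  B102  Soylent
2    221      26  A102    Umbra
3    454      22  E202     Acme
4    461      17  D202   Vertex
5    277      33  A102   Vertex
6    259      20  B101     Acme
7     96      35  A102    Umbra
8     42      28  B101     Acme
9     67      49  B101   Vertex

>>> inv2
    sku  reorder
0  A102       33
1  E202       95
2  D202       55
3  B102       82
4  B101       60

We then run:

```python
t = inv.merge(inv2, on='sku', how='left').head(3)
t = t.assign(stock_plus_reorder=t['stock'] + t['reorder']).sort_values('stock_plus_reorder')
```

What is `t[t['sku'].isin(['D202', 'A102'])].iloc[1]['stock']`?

merge on 'sku' (how='left') → 10 rows:
   stock  weight   sku supplier  reorder
0    225      17  D202   Vertex       55
1    291       3  B102  Soylent       82
2    221      26  A102    Umbra       33
3    454      22  E202     Acme       95
4    461      17  D202   Vertex       55
5    277      33  A102   Vertex       33
6    259      20  B101     Acme       60
7     96      35  A102    Umbra       33
8     42      28  B101     Acme       60
9     67      49  B101   Vertex       60
take first 3 rows:
   stock  weight   sku supplier  reorder
0    225      17  D202   Vertex       55
1    291       3  B102  Soylent       82
2    221      26  A102    Umbra       33
add column stock_plus_reorder = t['stock'] + t['reorder']:
   stock  weight   sku supplier  reorder  stock_plus_reorder
0    225      17  D202   Vertex       55                 280
1    291       3  B102  Soylent       82                 373
2    221      26  A102    Umbra       33                 254
sort by stock_plus_reorder:
   stock  weight   sku supplier  reorder  stock_plus_reorder
2    221      26  A102    Umbra       33                 254
0    225      17  D202   Vertex       55                 280
1    291       3  B102  Soylent       82                 373
filter rows where sku in ['D202', 'A102']:
   stock  weight   sku supplier  reorder  stock_plus_reorder
2    221      26  A102    Umbra       33                 254
0    225      17  D202   Vertex       55                 280
So iloc[1]['stock'] = 225.

225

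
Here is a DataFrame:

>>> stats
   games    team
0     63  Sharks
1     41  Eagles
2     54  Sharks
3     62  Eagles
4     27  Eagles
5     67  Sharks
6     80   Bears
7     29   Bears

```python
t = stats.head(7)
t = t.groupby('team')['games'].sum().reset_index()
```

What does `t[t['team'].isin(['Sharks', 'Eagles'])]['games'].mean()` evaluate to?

157.0

take first 7 rows:
   games    team
0     63  Sharks
1     41  Eagles
2     54  Sharks
3     62  Eagles
4     27  Eagles
5     67  Sharks
6     80   Bears
group by team, sum of games:
team
Bears      80
Eagles    130
Sharks    184
Name: games, dtype: int64
reset_index():
     team  games
0   Bears     80
1  Eagles    130
2  Sharks    184
filter rows where team in ['Sharks', 'Eagles']:
     team  games
1  Eagles    130
2  Sharks    184
So mean() = 157.0.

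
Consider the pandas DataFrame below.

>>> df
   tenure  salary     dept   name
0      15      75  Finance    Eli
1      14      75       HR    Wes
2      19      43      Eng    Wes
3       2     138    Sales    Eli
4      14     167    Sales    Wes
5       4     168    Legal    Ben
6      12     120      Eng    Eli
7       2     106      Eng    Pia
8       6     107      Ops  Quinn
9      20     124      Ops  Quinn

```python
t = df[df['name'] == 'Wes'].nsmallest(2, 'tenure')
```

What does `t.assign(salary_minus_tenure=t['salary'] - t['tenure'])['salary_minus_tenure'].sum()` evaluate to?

filter rows where name == 'Wes':
   tenure  salary   dept name
1      14      75     HR  Wes
2      19      43    Eng  Wes
4      14     167  Sales  Wes
take 2 rows with smallest tenure:
   tenure  salary   dept name
1      14      75     HR  Wes
4      14     167  Sales  Wes
add column salary_minus_tenure = t['salary'] - t['tenure']:
   tenure  salary   dept name  salary_minus_tenure
1      14      75     HR  Wes                   61
4      14     167  Sales  Wes                  153
Hence 214.

214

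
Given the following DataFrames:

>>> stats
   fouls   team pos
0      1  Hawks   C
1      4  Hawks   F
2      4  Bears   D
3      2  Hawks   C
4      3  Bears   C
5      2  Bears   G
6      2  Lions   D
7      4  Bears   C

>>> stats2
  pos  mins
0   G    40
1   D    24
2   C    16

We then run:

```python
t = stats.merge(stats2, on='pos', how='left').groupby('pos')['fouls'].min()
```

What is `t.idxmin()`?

C

merge on 'pos' (how='left') → 8 rows:
   fouls   team pos  mins
0      1  Hawks   C  16.0
1      4  Hawks   F   NaN
2      4  Bears   D  24.0
3      2  Hawks   C  16.0
4      3  Bears   C  16.0
5      2  Bears   G  40.0
6      2  Lions   D  24.0
7      4  Bears   C  16.0
group by pos, min of fouls:
pos
C    1
D    2
F    4
G    2
Name: fouls, dtype: int64
Hence C.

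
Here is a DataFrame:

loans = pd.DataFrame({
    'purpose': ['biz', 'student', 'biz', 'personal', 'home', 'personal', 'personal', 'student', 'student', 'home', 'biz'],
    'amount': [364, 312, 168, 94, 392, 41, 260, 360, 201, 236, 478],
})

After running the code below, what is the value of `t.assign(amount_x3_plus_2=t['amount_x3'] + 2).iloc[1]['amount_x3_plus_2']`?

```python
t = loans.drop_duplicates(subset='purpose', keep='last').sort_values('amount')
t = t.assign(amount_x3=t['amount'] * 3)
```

drop duplicate purpose (keep=last):
     purpose  amount
6   personal     260
8    student     201
9       home     236
10       biz     478
sort by amount:
     purpose  amount
8    student     201
9       home     236
6   personal     260
10       biz     478
add column amount_x3 = t['amount'] * 3:
     purpose  amount  amount_x3
8    student     201        603
9       home     236        708
6   personal     260        780
10       biz     478       1434
add column amount_x3_plus_2 = t['amount_x3'] + 2:
     purpose  amount  amount_x3  amount_x3_plus_2
8    student     201        603               605
9       home     236        708               710
6   personal     260        780               782
10       biz     478       1434              1436
Then the value at position 1, column 'amount_x3_plus_2': 710

710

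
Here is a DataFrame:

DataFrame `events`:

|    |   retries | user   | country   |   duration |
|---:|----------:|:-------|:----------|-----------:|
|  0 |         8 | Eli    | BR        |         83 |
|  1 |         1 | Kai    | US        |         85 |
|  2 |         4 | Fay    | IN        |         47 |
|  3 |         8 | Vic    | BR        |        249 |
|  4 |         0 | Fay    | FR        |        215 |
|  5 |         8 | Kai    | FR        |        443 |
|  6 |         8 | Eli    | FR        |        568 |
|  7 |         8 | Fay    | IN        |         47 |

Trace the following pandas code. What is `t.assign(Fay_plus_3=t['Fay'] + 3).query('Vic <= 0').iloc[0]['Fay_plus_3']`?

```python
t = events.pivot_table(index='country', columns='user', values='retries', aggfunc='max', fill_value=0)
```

pivot: rows=country, cols=user, max(retries):
user     Eli  Fay  Kai  Vic
country                    
BR         8    0    0    8
FR         8    0    8    0
IN         0    8    0    0
US         0    0    1    0
add column Fay_plus_3 = t['Fay'] + 3:
user     Eli  Fay  Kai  Vic  Fay_plus_3
country                                
BR         8    0    0    8           3
FR         8    0    8    0           3
IN         0    8    0    0          11
US         0    0    1    0           3
filter rows where Vic <= 0:
user     Eli  Fay  Kai  Vic  Fay_plus_3
country                                
FR         8    0    8    0           3
IN         0    8    0    0          11
US         0    0    1    0           3
The value at position 0, column 'Fay_plus_3' is 3.

3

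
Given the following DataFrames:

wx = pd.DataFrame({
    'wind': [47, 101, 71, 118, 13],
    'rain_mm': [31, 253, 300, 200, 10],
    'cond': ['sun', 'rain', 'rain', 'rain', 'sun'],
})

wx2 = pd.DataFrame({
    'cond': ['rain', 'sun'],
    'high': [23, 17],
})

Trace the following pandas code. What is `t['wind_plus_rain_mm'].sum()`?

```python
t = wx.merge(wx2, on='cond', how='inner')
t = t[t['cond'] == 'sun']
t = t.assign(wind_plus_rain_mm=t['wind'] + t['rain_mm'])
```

101

merge on 'cond' (how='inner') → 5 rows:
   wind  rain_mm  cond  high
0    47       31   sun    17
1   101      253  rain    23
2    71      300  rain    23
3   118      200  rain    23
4    13       10   sun    17
filter rows where cond == 'sun':
   wind  rain_mm cond  high
0    47       31  sun    17
4    13       10  sun    17
add column wind_plus_rain_mm = t['wind'] + t['rain_mm']:
   wind  rain_mm cond  high  wind_plus_rain_mm
0    47       31  sun    17                 78
4    13       10  sun    17                 23
Then the sum of column 'wind_plus_rain_mm': 101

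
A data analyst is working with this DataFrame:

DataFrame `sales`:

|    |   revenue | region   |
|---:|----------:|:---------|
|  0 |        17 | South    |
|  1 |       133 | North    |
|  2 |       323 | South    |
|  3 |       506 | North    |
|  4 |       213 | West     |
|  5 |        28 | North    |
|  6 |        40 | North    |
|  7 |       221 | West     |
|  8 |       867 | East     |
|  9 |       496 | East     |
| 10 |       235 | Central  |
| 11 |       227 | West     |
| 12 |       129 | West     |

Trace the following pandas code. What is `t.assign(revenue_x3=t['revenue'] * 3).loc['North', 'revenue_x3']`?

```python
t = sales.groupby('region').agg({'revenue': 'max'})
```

1518

group by region, max of revenue:
         revenue
region          
Central      235
East         867
North        506
South        323
West         227
add column revenue_x3 = t['revenue'] * 3:
         revenue  revenue_x3
region                      
Central      235         705
East         867        2601
North        506        1518
South        323         969
West         227         681
The value at row 'North', column 'revenue_x3' is 1518.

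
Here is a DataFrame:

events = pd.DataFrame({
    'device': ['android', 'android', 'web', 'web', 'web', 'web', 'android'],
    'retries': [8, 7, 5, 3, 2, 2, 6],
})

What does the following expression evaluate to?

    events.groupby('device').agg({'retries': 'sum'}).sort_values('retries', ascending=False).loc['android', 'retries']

21

group by device, sum of retries:
         retries
device          
android       21
web           12
sort by retries descending:
         retries
device          
android       21
web           12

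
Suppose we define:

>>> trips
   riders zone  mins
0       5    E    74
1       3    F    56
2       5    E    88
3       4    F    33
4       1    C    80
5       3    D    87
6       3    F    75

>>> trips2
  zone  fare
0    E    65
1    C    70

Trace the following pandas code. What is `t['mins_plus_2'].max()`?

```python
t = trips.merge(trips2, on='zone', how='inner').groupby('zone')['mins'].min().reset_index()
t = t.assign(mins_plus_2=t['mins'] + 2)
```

82

merge on 'zone' (how='inner') → 3 rows:
   riders zone  mins  fare
0       5    E    74    65
1       5    E    88    65
2       1    C    80    70
group by zone, min of mins:
zone
C    80
E    74
Name: mins, dtype: int64
reset_index():
  zone  mins
0    C    80
1    E    74
add column mins_plus_2 = t['mins'] + 2:
  zone  mins  mins_plus_2
0    C    80           82
1    E    74           76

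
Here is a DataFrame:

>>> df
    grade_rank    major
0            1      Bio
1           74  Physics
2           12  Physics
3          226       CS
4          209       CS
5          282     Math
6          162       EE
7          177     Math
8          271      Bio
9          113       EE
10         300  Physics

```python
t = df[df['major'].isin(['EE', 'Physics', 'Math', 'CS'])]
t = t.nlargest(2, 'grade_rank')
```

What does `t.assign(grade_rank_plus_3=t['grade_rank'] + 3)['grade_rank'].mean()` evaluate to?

filter rows where major in ['EE', 'Physics', 'Math', 'CS']:
    grade_rank    major
1           74  Physics
2           12  Physics
3          226       CS
4          209       CS
5          282     Math
6          162       EE
7          177     Math
9          113       EE
10         300  Physics
take 2 rows with largest grade_rank:
    grade_rank    major
10         300  Physics
5          282     Math
add column grade_rank_plus_3 = t['grade_rank'] + 3:
    grade_rank    major  grade_rank_plus_3
10         300  Physics                303
5          282     Math                285
mean of column 'grade_rank' → 291.0

291.0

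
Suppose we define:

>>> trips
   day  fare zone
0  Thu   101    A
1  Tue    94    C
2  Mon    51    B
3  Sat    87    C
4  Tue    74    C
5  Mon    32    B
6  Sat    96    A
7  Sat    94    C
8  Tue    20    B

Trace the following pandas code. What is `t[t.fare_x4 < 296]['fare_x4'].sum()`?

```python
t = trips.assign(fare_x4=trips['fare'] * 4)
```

412

add column fare_x4 = trips['fare'] * 4:
   day  fare zone  fare_x4
0  Thu   101    A      404
1  Tue    94    C      376
2  Mon    51    B      204
3  Sat    87    C      348
4  Tue    74    C      296
5  Mon    32    B      128
6  Sat    96    A      384
7  Sat    94    C      376
8  Tue    20    B       80
filter rows where fare_x4 < 296:
   day  fare zone  fare_x4
2  Mon    51    B      204
5  Mon    32    B      128
8  Tue    20    B       80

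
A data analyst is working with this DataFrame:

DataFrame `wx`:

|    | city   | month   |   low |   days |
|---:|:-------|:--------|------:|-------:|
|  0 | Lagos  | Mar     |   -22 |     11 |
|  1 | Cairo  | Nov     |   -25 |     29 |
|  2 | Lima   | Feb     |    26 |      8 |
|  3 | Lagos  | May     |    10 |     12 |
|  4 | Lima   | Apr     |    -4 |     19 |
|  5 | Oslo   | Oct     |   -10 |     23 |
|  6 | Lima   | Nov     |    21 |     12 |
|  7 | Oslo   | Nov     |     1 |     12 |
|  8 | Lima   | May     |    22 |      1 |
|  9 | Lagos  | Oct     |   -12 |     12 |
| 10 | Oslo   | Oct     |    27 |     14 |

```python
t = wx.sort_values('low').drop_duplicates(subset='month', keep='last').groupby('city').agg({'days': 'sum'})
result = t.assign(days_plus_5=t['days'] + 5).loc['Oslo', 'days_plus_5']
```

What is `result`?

sort by low:
     city month  low  days
1   Cairo   Nov  -25    29
0   Lagos   Mar  -22    11
9   Lagos   Oct  -12    12
5    Oslo   Oct  -10    23
4    Lima   Apr   -4    19
7    Oslo   Nov    1    12
3   Lagos   May   10    12
6    Lima   Nov   21    12
8    Lima   May   22     1
2    Lima   Feb   26     8
10   Oslo   Oct   27    14
drop duplicate month (keep=last):
     city month  low  days
0   Lagos   Mar  -22    11
4    Lima   Apr   -4    19
6    Lima   Nov   21    12
8    Lima   May   22     1
2    Lima   Feb   26     8
10   Oslo   Oct   27    14
group by city, sum of days:
       days
city       
Lagos    11
Lima     40
Oslo     14
add column days_plus_5 = t['days'] + 5:
       days  days_plus_5
city                    
Lagos    11           16
Lima     40           45
Oslo     14           19
Then the value at row 'Oslo', column 'days_plus_5': 19

19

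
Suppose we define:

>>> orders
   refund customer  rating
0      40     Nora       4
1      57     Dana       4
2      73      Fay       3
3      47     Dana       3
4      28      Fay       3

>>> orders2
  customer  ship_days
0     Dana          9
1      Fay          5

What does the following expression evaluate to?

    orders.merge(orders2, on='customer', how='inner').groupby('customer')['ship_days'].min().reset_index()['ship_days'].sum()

14

merge on 'customer' (how='inner') → 4 rows:
   refund customer  rating  ship_days
0      57     Dana       4          9
1      73      Fay       3          5
2      47     Dana       3          9
3      28      Fay       3          5
group by customer, min of ship_days:
customer
Dana    9
Fay     5
Name: ship_days, dtype: int64
reset_index():
  customer  ship_days
0     Dana          9
1      Fay          5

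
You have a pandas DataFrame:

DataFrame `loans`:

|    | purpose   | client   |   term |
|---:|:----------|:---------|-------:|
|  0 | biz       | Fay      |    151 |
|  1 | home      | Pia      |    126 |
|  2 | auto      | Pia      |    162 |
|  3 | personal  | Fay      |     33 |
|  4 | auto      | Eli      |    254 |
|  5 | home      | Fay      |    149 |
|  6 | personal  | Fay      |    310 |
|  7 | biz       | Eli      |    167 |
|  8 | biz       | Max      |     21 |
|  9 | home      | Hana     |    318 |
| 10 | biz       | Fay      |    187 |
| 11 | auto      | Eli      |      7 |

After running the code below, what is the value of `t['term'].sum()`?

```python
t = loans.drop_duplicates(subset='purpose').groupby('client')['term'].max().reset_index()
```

drop duplicate purpose (keep=first):
    purpose client  term
0       biz    Fay   151
1      home    Pia   126
2      auto    Pia   162
3  personal    Fay    33
group by client, max of term:
client
Fay    151
Pia    162
Name: term, dtype: int64
reset_index():
  client  term
0    Fay   151
1    Pia   162

313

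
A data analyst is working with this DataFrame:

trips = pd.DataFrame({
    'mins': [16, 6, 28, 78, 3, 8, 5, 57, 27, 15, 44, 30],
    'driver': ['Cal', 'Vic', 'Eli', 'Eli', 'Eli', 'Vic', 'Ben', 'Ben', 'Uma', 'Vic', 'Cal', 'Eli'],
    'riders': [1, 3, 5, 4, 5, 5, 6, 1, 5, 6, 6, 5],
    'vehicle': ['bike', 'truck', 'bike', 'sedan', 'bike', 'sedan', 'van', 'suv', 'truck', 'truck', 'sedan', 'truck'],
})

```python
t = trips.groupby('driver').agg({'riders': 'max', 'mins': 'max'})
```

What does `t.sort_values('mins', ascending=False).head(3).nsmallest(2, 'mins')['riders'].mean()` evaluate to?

group by driver: max(riders), max(mins):
        riders  mins
driver              
Ben          6    57
Cal          6    44
Eli          5    78
Uma          5    27
Vic          6    15
sort by mins descending:
        riders  mins
driver              
Eli          5    78
Ben          6    57
Cal          6    44
Uma          5    27
Vic          6    15
take first 3 rows:
        riders  mins
driver              
Eli          5    78
Ben          6    57
Cal          6    44
take 2 rows with smallest mins:
        riders  mins
driver              
Cal          6    44
Ben          6    57
Reading off the mean of column 'riders', we get 6.0.

6.0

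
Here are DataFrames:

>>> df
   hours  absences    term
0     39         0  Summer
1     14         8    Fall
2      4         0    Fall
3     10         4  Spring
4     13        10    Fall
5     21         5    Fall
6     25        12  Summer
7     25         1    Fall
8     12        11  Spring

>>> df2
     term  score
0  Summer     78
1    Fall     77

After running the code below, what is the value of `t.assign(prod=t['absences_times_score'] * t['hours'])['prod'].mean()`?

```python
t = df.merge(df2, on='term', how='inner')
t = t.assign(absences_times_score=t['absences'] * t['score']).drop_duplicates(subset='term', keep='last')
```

merge on 'term' (how='inner') → 7 rows:
   hours  absences    term  score
0     39         0  Summer     78
1     14         8    Fall     77
2      4         0    Fall     77
3     13        10    Fall     77
4     21         5    Fall     77
5     25        12  Summer     78
6     25         1    Fall     77
add column absences_times_score = t['absences'] * t['score']:
   hours  absences    term  score  absences_times_score
0     39         0  Summer     78                     0
1     14         8    Fall     77                   616
2      4         0    Fall     77                     0
3     13        10    Fall     77                   770
4     21         5    Fall     77                   385
5     25        12  Summer     78                   936
6     25         1    Fall     77                    77
drop duplicate term (keep=last):
   hours  absences    term  score  absences_times_score
5     25        12  Summer     78                   936
6     25         1    Fall     77                    77
add column prod = t['absences_times_score'] * t['hours']:
   hours  absences    term  score  absences_times_score   prod
5     25        12  Summer     78                   936  23400
6     25         1    Fall     77                    77   1925
Finally, mean of column 'prod' = 12662.5.

12662.5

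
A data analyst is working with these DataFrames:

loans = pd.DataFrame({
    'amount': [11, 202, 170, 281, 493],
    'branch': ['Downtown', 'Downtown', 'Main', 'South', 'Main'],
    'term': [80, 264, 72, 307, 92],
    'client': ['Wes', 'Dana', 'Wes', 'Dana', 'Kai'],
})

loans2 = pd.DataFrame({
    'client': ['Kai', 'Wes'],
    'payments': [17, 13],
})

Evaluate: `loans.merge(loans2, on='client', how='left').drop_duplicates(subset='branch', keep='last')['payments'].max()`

17.0

merge on 'client' (how='left') → 5 rows:
   amount    branch  term client  payments
0      11  Downtown    80    Wes      13.0
1     202  Downtown   264   Dana       NaN
2     170      Main    72    Wes      13.0
3     281     South   307   Dana       NaN
4     493      Main    92    Kai      17.0
drop duplicate branch (keep=last):
   amount    branch  term client  payments
1     202  Downtown   264   Dana       NaN
3     281     South   307   Dana       NaN
4     493      Main    92    Kai      17.0
The max of column 'payments' is 17.0.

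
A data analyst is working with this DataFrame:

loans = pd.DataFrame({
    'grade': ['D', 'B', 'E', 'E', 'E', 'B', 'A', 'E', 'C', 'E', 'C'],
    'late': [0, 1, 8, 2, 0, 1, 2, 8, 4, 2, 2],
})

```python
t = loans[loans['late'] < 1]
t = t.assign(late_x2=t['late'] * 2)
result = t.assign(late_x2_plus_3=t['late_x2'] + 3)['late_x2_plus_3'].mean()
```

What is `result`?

3.0

filter rows where late < 1:
  grade  late
0     D     0
4     E     0
add column late_x2 = t['late'] * 2:
  grade  late  late_x2
0     D     0        0
4     E     0        0
add column late_x2_plus_3 = t['late_x2'] + 3:
  grade  late  late_x2  late_x2_plus_3
0     D     0        0               3
4     E     0        0               3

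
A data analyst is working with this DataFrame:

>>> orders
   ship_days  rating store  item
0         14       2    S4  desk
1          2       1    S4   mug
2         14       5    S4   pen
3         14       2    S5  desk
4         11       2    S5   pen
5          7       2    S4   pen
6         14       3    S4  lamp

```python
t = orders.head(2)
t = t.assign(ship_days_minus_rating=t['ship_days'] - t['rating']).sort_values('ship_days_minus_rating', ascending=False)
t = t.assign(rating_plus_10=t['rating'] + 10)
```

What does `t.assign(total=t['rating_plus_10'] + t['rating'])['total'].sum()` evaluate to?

take first 2 rows:
   ship_days  rating store  item
0         14       2    S4  desk
1          2       1    S4   mug
add column ship_days_minus_rating = t['ship_days'] - t['rating']:
   ship_days  rating store  item  ship_days_minus_rating
0         14       2    S4  desk                      12
1          2       1    S4   mug                       1
sort by ship_days_minus_rating descending:
   ship_days  rating store  item  ship_days_minus_rating
0         14       2    S4  desk                      12
1          2       1    S4   mug                       1
add column rating_plus_10 = t['rating'] + 10:
   ship_days  rating store  item  ship_days_minus_rating  rating_plus_10
0         14       2    S4  desk                      12              12
1          2       1    S4   mug                       1              11
add column total = t['rating_plus_10'] + t['rating']:
   ship_days  rating store  item  ship_days_minus_rating  rating_plus_10  total
0         14       2    S4  desk                      12              12     14
1          2       1    S4   mug                       1              11     12

26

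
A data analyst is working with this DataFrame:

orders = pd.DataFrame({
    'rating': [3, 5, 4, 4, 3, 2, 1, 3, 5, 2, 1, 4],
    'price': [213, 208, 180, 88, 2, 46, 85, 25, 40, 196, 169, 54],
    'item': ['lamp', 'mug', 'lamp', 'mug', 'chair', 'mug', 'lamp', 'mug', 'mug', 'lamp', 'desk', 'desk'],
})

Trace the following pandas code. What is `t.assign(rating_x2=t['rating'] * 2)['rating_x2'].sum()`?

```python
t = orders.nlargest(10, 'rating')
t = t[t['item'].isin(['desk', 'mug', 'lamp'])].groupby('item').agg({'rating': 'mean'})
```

21.6

take 10 rows with largest rating:
    rating  price   item
1        5    208    mug
8        5     40    mug
2        4    180   lamp
3        4     88    mug
11       4     54   desk
0        3    213   lamp
4        3      2  chair
7        3     25    mug
5        2     46    mug
9        2    196   lamp
filter rows where item in ['desk', 'mug', 'lamp']:
    rating  price  item
1        5    208   mug
8        5     40   mug
2        4    180  lamp
3        4     88   mug
11       4     54  desk
0        3    213  lamp
7        3     25   mug
5        2     46   mug
9        2    196  lamp
group by item, mean of rating:
      rating
item        
desk     4.0
lamp     3.0
mug      3.8
add column rating_x2 = t['rating'] * 2:
      rating  rating_x2
item                   
desk     4.0        8.0
lamp     3.0        6.0
mug      3.8        7.6
Finally, sum of column 'rating_x2' = 21.6.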